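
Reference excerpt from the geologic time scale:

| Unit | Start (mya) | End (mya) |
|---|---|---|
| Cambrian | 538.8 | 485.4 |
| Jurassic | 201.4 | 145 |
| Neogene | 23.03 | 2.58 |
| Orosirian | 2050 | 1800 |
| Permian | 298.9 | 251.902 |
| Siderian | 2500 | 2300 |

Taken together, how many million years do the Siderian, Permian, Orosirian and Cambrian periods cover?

Each duration: Siderian = 200; Permian = 46.998; Orosirian = 250; Cambrian = 53.4.
Sum: 200 + 46.998 + 250 + 53.4 = 550.398 Myr.

550.398 million years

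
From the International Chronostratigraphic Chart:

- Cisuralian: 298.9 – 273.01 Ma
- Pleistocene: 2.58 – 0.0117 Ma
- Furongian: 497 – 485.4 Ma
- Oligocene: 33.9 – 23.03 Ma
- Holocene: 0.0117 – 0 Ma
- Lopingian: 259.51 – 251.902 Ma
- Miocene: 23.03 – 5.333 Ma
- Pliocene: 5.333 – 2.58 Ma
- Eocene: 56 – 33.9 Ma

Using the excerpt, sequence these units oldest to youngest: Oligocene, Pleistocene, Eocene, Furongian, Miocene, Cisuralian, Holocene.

Sorting by start age (descending Ma, since larger Ma = older): Furongian start 497, Cisuralian start 298.9, Eocene start 56, Oligocene start 33.9, Miocene start 23.03, Pleistocene start 2.58, Holocene start 0.0117.

Furongian, Cisuralian, Eocene, Oligocene, Miocene, Pleistocene, Holocene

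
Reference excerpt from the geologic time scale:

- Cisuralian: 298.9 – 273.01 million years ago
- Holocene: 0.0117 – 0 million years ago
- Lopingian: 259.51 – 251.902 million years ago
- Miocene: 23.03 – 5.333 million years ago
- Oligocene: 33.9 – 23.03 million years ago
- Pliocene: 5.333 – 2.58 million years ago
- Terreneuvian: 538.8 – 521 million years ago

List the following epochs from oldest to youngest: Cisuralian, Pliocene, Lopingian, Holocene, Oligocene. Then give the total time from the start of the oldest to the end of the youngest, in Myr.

From the excerpt: Cisuralian 298.9–273.01; Pliocene 5.333–2.58; Lopingian 259.51–251.902; Holocene 0.0117–0; Oligocene 33.9–23.03 (Ma).
Larger Ma is earlier, so the oldest is Cisuralian and the youngest is Holocene; oldest to youngest: Cisuralian, Lopingian, Oligocene, Pliocene, Holocene.
Oldest start 298.9 minus youngest end 0 gives 298.9 Myr overall.

Cisuralian, Lopingian, Oligocene, Pliocene, Holocene; total span 298.9 Myr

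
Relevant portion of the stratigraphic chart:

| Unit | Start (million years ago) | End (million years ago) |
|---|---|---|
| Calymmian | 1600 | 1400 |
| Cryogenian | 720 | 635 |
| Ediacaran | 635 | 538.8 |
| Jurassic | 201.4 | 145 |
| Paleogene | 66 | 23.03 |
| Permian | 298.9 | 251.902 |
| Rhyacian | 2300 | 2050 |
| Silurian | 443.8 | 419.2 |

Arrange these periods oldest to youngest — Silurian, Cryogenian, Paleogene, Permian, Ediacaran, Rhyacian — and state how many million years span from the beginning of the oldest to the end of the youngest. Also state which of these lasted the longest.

Rhyacian, Cryogenian, Ediacaran, Silurian, Permian, Paleogene; total span 2276.97 Myr; longest is Rhyacian

Start ages (Ma): Rhyacian 2300, Cryogenian 720, Ediacaran 635, Silurian 443.8, Permian 298.9, Paleogene 66.
Ordered oldest to youngest: Rhyacian, Cryogenian, Ediacaran, Silurian, Permian, Paleogene.
Span = 2300 − 23.03 = 2276.97 Myr.
Durations: Ediacaran 96.2, Cryogenian 85, Silurian 24.6, Rhyacian 250, Permian 46.998, Paleogene 42.97 → longest is Rhyacian (250 Myr).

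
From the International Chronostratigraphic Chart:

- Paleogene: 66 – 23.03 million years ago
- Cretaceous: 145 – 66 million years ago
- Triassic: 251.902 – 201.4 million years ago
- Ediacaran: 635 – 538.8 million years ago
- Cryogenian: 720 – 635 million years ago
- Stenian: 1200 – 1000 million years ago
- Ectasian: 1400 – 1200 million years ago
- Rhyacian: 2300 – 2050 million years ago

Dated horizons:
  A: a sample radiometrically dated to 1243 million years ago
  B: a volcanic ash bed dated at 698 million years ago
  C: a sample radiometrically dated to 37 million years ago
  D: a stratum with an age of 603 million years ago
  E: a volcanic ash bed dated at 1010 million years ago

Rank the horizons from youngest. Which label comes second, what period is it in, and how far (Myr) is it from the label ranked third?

D, in the Ediacaran; 95 million years to B

Smaller Ma means younger, so youngest first: C 37 < D 603 < B 698 < E 1010 < A 1243.
Counting 2 along gives D (603 Ma); the excerpt puts that inside the Ediacaran, 635–538.8 Ma.
Next in line is B (698 Ma), and 698 − 603 = 95 Myr.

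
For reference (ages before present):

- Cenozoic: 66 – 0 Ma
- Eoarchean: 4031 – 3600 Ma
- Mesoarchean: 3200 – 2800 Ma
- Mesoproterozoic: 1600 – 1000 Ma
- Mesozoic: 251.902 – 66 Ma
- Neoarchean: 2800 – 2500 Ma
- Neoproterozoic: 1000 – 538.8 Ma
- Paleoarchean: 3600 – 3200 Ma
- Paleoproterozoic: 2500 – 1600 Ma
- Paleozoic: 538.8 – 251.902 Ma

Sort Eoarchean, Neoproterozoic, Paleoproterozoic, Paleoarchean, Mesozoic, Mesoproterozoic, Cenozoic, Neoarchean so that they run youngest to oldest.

Cenozoic, Mesozoic, Neoproterozoic, Mesoproterozoic, Paleoproterozoic, Neoarchean, Paleoarchean, Eoarchean

Read off each span (Ma): Eoarchean 4031–3600; Neoproterozoic 1000–538.8; Paleoproterozoic 2500–1600; Paleoarchean 3600–3200; Mesozoic 251.902–66; Mesoproterozoic 1600–1000; Cenozoic 66–0; Neoarchean 2800–2500.
Larger Ma is older, so oldest→youngest is Eoarchean, Paleoarchean, Neoarchean, Paleoproterozoic, Mesoproterozoic, Neoproterozoic, Mesozoic, Cenozoic; reverse it for youngest→oldest.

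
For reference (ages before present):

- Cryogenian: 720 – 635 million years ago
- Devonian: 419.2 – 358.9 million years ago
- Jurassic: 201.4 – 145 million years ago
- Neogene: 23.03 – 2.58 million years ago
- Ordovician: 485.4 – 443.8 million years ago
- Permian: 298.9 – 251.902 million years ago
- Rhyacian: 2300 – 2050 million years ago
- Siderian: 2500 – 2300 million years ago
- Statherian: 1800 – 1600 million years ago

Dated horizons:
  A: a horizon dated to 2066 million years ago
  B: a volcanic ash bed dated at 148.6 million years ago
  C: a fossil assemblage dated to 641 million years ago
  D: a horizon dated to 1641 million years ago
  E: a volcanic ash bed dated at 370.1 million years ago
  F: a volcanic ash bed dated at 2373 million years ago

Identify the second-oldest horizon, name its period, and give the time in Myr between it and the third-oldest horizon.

A, in the Rhyacian; 425 million years to D

Sorted oldest-first by Ma: F (2373), A (2066), D (1641), C (641), E (370.1), B (148.6).
The second oldest is A at 2066 Ma, which lies in 2300–2050 Ma: the Rhyacian.
The third oldest is D at 1641 Ma; separation = |2066 − 1641| = 425 Myr.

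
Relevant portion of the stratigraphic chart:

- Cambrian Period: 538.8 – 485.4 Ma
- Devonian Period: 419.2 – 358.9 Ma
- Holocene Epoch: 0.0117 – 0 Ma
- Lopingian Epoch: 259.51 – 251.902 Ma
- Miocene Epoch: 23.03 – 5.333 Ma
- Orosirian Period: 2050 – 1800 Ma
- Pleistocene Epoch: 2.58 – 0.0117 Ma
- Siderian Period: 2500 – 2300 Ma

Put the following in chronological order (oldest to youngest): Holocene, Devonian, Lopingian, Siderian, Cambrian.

Sorting by start age (descending Ma, since larger Ma = older): Siderian start 2500, Cambrian start 538.8, Devonian start 419.2, Lopingian start 259.51, Holocene start 0.0117.

Siderian, then Cambrian, then Devonian, then Lopingian, then Holocene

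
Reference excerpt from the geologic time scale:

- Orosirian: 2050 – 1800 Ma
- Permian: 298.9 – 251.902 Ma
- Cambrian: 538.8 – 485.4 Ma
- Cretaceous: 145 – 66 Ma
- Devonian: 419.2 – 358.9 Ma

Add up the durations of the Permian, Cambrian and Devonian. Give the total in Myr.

160.698 million years

Duration is start − end for each: (298.9 − 251.902) + (538.8 − 485.4) + (419.2 − 358.9).
That is 46.998 + 53.4 + 60.3, which totals 160.698 million years.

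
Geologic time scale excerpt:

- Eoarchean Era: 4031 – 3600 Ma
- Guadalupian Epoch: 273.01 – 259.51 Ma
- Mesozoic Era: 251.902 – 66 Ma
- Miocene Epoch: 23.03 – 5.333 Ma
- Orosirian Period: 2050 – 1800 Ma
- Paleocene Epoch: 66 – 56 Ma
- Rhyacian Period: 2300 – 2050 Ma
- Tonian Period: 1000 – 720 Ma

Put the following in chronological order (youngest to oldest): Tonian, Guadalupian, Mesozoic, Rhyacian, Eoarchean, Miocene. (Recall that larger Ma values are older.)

Miocene, Mesozoic, Guadalupian, Tonian, Rhyacian, Eoarchean

Read off each span (Ma): Tonian 1000–720; Guadalupian 273.01–259.51; Mesozoic 251.902–66; Rhyacian 2300–2050; Eoarchean 4031–3600; Miocene 23.03–5.333.
Larger Ma is older, so oldest→youngest is Eoarchean, Rhyacian, Tonian, Guadalupian, Mesozoic, Miocene; reverse it for youngest→oldest.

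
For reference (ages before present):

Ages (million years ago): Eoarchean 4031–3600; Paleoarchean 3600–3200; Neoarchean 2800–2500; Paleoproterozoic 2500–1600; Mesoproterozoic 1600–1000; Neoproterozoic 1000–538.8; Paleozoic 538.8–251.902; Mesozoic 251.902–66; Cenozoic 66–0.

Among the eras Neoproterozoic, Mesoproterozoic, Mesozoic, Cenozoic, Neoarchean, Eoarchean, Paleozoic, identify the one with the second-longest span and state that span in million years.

Neoproterozoic, 461.2 million years

Start − end for each: Neoproterozoic 1000 − 538.8 = 461.2; Mesoproterozoic 1600 − 1000 = 600; Mesozoic 251.902 − 66 = 185.902; Cenozoic 66 − 0 = 66; Neoarchean 2800 − 2500 = 300; Eoarchean 4031 − 3600 = 431; Paleozoic 538.8 − 251.902 = 286.898.
Ranking these from longest: Mesoproterozoic > Neoproterozoic > Eoarchean > Neoarchean > Paleozoic > Mesozoic > Cenozoic.
Position 2 in that ranking is Neoproterozoic, which lasted 461.2 Myr.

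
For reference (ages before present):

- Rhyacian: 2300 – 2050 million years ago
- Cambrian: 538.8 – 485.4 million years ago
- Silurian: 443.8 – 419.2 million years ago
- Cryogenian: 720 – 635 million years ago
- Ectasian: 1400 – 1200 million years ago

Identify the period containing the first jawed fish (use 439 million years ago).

439 Ma lies between 443.8 and 419.2 Ma, so it falls in the Silurian.

Silurian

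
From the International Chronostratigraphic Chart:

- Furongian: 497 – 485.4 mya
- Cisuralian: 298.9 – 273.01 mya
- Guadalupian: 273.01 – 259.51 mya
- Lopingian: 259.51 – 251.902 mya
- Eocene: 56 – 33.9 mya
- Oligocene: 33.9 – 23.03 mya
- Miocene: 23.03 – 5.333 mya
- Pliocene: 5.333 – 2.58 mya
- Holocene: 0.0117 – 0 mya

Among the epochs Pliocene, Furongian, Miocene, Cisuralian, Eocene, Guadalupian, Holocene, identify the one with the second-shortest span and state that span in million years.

Pliocene, 2.753 million years

Start − end for each: Pliocene 5.333 − 2.58 = 2.753; Furongian 497 − 485.4 = 11.6; Miocene 23.03 − 5.333 = 17.697; Cisuralian 298.9 − 273.01 = 25.89; Eocene 56 − 33.9 = 22.1; Guadalupian 273.01 − 259.51 = 13.5; Holocene 0.0117 − 0 = 0.0117.
Ranking these from shortest: Holocene < Pliocene < Furongian < Guadalupian < Miocene < Eocene < Cisuralian.
Position 2 in that ranking is Pliocene, which lasted 2.753 Myr.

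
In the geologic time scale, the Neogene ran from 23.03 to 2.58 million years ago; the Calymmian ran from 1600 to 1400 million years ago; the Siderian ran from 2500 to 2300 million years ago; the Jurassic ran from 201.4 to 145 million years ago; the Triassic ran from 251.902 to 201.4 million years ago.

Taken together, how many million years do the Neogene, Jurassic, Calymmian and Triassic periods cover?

Each duration: Neogene = 20.45; Jurassic = 56.4; Calymmian = 200; Triassic = 50.502.
Sum: 20.45 + 56.4 + 200 + 50.502 = 327.352 Myr.

327.352 million years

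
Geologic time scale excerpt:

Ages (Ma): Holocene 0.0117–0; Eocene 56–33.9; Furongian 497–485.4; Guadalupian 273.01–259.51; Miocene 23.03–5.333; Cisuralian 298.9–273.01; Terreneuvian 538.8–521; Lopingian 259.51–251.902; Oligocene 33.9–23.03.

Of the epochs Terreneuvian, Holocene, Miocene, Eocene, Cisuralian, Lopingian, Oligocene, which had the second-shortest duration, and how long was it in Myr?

Durations: Terreneuvian 17.8; Holocene 0.0117; Miocene 17.697; Eocene 22.1; Cisuralian 25.89; Lopingian 7.608; Oligocene 10.87 Myr.
Sorted shortest-first: Holocene (0.0117), Lopingian (7.608), Oligocene (10.87), Miocene (17.697), Terreneuvian (17.8), Eocene (22.1), Cisuralian (25.89).
The second shortest is Lopingian at 7.608 Myr.

Lopingian, 7.608 million years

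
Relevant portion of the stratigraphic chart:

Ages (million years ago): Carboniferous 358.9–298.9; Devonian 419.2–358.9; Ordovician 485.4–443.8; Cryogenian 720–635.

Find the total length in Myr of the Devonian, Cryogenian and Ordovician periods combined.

Each duration: Devonian = 60.3; Cryogenian = 85; Ordovician = 41.6.
Sum: 60.3 + 85 + 41.6 = 186.9 Myr.

186.9 million years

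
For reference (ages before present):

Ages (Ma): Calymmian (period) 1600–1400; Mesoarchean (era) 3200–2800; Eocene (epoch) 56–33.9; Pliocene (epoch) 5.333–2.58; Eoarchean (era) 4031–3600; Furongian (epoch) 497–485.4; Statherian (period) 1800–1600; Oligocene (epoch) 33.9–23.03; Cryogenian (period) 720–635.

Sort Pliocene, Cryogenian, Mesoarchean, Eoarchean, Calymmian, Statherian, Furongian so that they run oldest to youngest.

Sorting by start age (descending Ma, since larger Ma = older): Eoarchean start 4031, Mesoarchean start 3200, Statherian start 1800, Calymmian start 1600, Cryogenian start 720, Furongian start 497, Pliocene start 5.333.

Eoarchean, Mesoarchean, Statherian, Calymmian, Cryogenian, Furongian, Pliocene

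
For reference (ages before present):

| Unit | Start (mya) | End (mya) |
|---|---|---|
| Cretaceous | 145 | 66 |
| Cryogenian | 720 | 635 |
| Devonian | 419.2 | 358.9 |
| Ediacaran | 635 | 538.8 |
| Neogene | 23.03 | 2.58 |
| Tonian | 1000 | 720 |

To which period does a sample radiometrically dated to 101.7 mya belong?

101.7 Ma lies between 145 and 66 Ma, so it falls in the Cretaceous.

Cretaceous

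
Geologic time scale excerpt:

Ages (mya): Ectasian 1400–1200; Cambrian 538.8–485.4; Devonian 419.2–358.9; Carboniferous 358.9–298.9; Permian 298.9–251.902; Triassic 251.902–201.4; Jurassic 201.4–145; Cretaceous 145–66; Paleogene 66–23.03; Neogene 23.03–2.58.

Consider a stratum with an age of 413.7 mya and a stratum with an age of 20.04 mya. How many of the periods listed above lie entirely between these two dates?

The older date is 413.7 Ma and the younger is 20.04 Ma.
Periods with start < 413.7 and end > 20.04 Ma: Carboniferous (358.9–298.9), Permian (298.9–251.902), Triassic (251.902–201.4), Jurassic (201.4–145), Cretaceous (145–66), Paleogene (66–23.03).
That is 6 complete periods.

6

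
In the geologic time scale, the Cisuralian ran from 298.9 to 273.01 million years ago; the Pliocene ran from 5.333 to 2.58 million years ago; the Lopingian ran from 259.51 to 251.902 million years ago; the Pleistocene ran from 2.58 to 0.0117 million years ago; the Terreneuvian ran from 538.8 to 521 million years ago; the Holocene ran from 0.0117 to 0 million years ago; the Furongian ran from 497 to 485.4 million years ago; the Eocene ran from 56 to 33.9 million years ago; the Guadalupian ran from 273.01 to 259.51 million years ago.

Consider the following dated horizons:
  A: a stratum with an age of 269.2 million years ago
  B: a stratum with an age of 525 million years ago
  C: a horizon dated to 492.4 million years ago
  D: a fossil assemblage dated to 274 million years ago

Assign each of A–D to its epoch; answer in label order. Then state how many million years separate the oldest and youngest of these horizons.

A — Guadalupian; B — Terreneuvian; C — Furongian; D — Cisuralian; span 255.8 million years

A: 269.2 Ma lies in 273.01–259.51 Ma, so Guadalupian.
B: 525 Ma lies in 538.8–521 Ma, so Terreneuvian.
C: 492.4 Ma lies in 497–485.4 Ma, so Furongian.
D: 274 Ma lies in 298.9–273.01 Ma, so Cisuralian.
Oldest = 525 Ma, youngest = 269.2 Ma → span 255.8 Myr.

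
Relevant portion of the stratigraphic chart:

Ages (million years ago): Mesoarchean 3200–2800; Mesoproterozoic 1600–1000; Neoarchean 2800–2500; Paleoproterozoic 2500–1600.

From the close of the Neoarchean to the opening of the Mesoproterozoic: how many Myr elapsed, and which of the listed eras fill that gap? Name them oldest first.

900 million years; Paleoproterozoic

End of Neoarchean = 2500 Ma; start of Mesoproterozoic = 1600 Ma.
Gap = 2500 − 1600 = 900 Myr.
Eras wholly inside 2500–1600 Ma: Paleoproterozoic (2500–1600).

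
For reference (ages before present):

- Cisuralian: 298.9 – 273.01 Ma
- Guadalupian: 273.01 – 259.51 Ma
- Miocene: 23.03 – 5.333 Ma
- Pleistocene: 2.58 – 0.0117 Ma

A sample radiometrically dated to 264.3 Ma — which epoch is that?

Guadalupian

264.3 Ma lies between 273.01 and 259.51 Ma, so it falls in the Guadalupian.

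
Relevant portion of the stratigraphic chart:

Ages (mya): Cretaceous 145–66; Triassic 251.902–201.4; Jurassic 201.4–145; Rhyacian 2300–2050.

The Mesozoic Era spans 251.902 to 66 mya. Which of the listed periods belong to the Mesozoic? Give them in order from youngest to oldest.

Cretaceous, Jurassic, Triassic

Periods with both bounds inside 251.902–66 Ma: Cretaceous (145–66), Jurassic (201.4–145), Triassic (251.902–201.4).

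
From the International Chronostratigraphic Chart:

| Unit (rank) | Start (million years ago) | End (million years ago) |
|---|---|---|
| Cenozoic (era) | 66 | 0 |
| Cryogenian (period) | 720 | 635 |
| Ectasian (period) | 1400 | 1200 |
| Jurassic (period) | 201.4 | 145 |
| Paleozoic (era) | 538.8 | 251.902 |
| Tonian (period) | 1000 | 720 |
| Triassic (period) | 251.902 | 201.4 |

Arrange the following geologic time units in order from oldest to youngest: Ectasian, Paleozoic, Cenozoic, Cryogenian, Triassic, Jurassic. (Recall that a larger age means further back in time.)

The oldest of these is Ectasian (starts 1400 Ma) and the youngest is Cenozoic (ends 0 Ma).
In between, by decreasing start age: Cryogenian (720), Paleozoic (538.8), Triassic (251.902), Jurassic (201.4).

Ectasian, Cryogenian, Paleozoic, Triassic, Jurassic, Cenozoic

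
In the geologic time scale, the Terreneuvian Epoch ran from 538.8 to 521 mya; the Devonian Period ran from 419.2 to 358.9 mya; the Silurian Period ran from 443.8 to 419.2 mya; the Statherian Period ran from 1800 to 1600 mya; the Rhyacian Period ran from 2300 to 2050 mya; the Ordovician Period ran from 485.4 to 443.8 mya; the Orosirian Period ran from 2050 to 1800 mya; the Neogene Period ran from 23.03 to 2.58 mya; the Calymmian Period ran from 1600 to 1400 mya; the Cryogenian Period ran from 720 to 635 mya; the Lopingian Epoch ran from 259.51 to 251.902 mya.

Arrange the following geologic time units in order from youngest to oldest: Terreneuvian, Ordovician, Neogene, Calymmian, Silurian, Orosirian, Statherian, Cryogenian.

Neogene, Silurian, Ordovician, Terreneuvian, Cryogenian, Calymmian, Statherian, Orosirian

The oldest of these is Orosirian (starts 2050 Ma) and the youngest is Neogene (ends 2.58 Ma).
In between, by decreasing start age: Statherian (1800), Calymmian (1600), Cryogenian (720), Terreneuvian (538.8), Ordovician (485.4), Silurian (443.8).
Listing youngest first means reversing that sequence.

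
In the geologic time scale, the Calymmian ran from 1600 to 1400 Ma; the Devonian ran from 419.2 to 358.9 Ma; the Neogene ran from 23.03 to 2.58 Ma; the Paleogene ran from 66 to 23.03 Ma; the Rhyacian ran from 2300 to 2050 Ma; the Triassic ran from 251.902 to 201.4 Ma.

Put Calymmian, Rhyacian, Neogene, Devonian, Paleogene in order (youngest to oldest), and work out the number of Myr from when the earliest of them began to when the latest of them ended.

From the excerpt: Calymmian 1600–1400; Rhyacian 2300–2050; Neogene 23.03–2.58; Devonian 419.2–358.9; Paleogene 66–23.03 (Ma).
Larger Ma is earlier, so the oldest is Rhyacian and the youngest is Neogene; youngest to oldest: Neogene, Paleogene, Devonian, Calymmian, Rhyacian.
Oldest start 2300 minus youngest end 2.58 gives 2297.42 Myr overall.

Neogene, Paleogene, Devonian, Calymmian, Rhyacian; total span 2297.42 Myr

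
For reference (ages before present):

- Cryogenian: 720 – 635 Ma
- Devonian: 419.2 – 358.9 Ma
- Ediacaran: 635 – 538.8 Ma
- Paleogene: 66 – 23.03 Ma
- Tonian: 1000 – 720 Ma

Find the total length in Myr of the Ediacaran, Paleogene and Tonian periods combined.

419.17 million years

Duration is start − end for each: (635 − 538.8) + (66 − 23.03) + (1000 − 720).
That is 96.2 + 42.97 + 280, which totals 419.17 million years.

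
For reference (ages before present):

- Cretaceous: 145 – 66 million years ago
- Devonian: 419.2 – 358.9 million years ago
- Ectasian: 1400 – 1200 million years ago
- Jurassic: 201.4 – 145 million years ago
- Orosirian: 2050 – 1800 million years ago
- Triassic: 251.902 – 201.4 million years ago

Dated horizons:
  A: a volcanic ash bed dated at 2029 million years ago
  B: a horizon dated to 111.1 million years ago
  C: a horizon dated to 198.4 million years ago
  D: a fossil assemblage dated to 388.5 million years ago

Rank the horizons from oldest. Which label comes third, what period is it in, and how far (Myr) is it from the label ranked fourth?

C, in the Jurassic; 87.3 million years to B

Sorted oldest-first by Ma: A (2029), D (388.5), C (198.4), B (111.1).
The third oldest is C at 198.4 Ma, which lies in 201.4–145 Ma: the Jurassic.
The fourth oldest is B at 111.1 Ma; separation = |198.4 − 111.1| = 87.3 Myr.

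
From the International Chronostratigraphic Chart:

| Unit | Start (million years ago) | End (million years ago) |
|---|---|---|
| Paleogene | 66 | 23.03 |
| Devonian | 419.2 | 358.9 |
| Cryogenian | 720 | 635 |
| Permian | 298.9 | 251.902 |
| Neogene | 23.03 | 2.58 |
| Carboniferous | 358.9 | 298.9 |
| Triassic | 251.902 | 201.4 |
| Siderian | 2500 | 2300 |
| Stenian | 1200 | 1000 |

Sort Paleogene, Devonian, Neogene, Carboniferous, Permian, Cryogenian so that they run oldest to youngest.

Read off each span (Ma): Paleogene 66–23.03; Devonian 419.2–358.9; Neogene 23.03–2.58; Carboniferous 358.9–298.9; Permian 298.9–251.902; Cryogenian 720–635.
Larger Ma is older, so oldest→youngest is Cryogenian, Devonian, Carboniferous, Permian, Paleogene, Neogene.

Cryogenian → Devonian → Carboniferous → Permian → Paleogene → Neogene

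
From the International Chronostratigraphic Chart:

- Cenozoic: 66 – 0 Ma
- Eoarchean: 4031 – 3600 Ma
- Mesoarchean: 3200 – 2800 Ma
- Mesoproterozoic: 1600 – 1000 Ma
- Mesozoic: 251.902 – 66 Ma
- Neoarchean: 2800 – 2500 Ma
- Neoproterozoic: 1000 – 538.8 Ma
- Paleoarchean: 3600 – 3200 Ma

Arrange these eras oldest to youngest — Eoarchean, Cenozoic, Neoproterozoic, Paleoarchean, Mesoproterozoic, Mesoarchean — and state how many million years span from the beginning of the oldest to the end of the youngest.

From the excerpt: Eoarchean 4031–3600; Cenozoic 66–0; Neoproterozoic 1000–538.8; Paleoarchean 3600–3200; Mesoproterozoic 1600–1000; Mesoarchean 3200–2800 (Ma).
Larger Ma is earlier, so the oldest is Eoarchean and the youngest is Cenozoic; oldest to youngest: Eoarchean, Paleoarchean, Mesoarchean, Mesoproterozoic, Neoproterozoic, Cenozoic.
Oldest start 4031 minus youngest end 0 gives 4031 Myr overall.

Eoarchean, Paleoarchean, Mesoarchean, Mesoproterozoic, Neoproterozoic, Cenozoic; total span 4031 Myr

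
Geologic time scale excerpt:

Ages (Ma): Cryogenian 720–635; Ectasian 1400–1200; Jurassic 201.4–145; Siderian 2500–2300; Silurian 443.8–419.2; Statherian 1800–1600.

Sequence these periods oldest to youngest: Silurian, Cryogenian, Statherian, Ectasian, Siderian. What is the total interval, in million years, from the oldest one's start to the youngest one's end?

Siderian → Statherian → Ectasian → Cryogenian → Silurian; total span 2080.8 Myr

From the excerpt: Silurian 443.8–419.2; Cryogenian 720–635; Statherian 1800–1600; Ectasian 1400–1200; Siderian 2500–2300 (Ma).
Larger Ma is earlier, so the oldest is Siderian and the youngest is Silurian; oldest to youngest: Siderian, Statherian, Ectasian, Cryogenian, Silurian.
Oldest start 2500 minus youngest end 419.2 gives 2080.8 Myr overall.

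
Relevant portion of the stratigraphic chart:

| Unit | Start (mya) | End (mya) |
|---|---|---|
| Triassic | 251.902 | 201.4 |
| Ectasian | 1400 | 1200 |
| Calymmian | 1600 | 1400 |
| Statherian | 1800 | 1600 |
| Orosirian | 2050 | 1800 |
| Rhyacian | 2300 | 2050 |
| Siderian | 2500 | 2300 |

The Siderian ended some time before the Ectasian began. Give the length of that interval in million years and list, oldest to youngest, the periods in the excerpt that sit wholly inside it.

End of Siderian = 2300 Ma; start of Ectasian = 1400 Ma.
Gap = 2300 − 1400 = 900 Myr.
Periods wholly inside 2300–1400 Ma: Rhyacian (2300–2050), Orosirian (2050–1800), Statherian (1800–1600), Calymmian (1600–1400).

900 million years; Rhyacian, Orosirian, Statherian, Calymmian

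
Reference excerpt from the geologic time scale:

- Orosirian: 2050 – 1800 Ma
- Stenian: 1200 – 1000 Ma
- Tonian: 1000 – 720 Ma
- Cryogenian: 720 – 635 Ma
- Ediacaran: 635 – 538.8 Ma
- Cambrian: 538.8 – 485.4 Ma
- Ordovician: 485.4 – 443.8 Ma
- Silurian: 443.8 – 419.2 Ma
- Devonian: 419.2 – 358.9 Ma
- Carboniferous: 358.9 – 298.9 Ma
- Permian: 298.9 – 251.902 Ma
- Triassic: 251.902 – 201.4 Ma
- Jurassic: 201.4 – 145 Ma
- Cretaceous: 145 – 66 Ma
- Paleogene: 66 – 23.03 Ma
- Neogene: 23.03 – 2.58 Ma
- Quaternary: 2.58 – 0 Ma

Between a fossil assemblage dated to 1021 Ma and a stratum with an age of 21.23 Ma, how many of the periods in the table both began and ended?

1021 Ma sits inside the Stenian (1200–1000) and 21.23 Ma inside the Neogene (23.03–2.58); neither of those is wholly between the two dates.
The listed periods lying completely between them are Tonian, Cryogenian, Ediacaran, Cambrian, Ordovician, Silurian, Devonian, Carboniferous, Permian, Triassic, Jurassic, Cretaceous, Paleogene — 13 in all.

13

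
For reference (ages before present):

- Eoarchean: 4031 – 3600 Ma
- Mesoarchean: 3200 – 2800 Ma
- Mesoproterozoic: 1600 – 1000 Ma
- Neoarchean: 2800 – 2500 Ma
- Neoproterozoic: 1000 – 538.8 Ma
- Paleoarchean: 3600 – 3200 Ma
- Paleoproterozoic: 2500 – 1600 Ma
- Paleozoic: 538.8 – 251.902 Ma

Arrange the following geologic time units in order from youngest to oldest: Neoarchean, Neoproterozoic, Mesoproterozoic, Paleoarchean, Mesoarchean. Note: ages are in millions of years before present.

Neoproterozoic, Mesoproterozoic, Neoarchean, Mesoarchean, Paleoarchean

Sorting by start age (ascending Ma, since larger Ma = older): Neoproterozoic start 1000, Mesoproterozoic start 1600, Neoarchean start 2800, Mesoarchean start 3200, Paleoarchean start 3600.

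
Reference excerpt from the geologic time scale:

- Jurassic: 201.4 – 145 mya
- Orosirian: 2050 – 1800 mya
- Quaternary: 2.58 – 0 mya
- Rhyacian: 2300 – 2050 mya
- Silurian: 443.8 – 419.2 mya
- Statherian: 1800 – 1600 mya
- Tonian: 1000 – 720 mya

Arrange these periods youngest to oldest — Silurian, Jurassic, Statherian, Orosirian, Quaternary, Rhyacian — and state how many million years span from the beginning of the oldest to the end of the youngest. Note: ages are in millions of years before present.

From the excerpt: Silurian 443.8–419.2; Jurassic 201.4–145; Statherian 1800–1600; Orosirian 2050–1800; Quaternary 2.58–0; Rhyacian 2300–2050 (Ma).
Larger Ma is earlier, so the oldest is Rhyacian and the youngest is Quaternary; youngest to oldest: Quaternary, Jurassic, Silurian, Statherian, Orosirian, Rhyacian.
Oldest start 2300 minus youngest end 0 gives 2300 Myr overall.

Quaternary → Jurassic → Silurian → Statherian → Orosirian → Rhyacian; total span 2300 Myr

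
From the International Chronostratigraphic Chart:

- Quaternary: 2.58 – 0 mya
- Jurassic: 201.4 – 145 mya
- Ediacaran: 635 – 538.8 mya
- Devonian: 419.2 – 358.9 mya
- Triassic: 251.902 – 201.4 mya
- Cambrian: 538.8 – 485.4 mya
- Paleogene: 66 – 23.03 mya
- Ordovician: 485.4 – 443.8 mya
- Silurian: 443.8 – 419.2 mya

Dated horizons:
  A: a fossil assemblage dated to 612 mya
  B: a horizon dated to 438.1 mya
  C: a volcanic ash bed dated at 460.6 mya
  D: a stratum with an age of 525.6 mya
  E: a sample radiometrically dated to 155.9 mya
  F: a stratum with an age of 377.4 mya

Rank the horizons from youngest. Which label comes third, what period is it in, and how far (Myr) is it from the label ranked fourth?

B, in the Silurian; 22.5 million years to C

Smaller Ma means younger, so youngest first: E 155.9 < F 377.4 < B 438.1 < C 460.6 < D 525.6 < A 612.
Counting 3 along gives B (438.1 Ma); the excerpt puts that inside the Silurian, 443.8–419.2 Ma.
Next in line is C (460.6 Ma), and 460.6 − 438.1 = 22.5 Myr.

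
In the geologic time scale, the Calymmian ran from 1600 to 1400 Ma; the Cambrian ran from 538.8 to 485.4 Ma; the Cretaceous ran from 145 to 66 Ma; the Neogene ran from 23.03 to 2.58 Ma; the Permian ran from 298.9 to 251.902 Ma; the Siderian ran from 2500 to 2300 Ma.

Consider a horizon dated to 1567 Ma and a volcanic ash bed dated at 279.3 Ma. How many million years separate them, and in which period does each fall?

Elapsed time: 1567 − 279.3 = 1287.7 Myr.
1567 Ma lies within 1600–1400 Ma: Calymmian.
279.3 Ma lies within 298.9–251.902 Ma: Permian.

1287.7 million years apart; the first in the Calymmian, the second in the Permian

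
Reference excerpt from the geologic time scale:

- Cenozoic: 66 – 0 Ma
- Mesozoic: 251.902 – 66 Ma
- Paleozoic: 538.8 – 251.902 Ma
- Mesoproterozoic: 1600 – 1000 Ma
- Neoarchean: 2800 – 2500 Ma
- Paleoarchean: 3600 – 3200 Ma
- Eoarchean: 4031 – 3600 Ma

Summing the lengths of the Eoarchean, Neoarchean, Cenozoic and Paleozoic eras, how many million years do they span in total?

Duration is start − end for each: (4031 − 3600) + (2800 − 2500) + (66 − 0) + (538.8 − 251.902).
That is 431 + 300 + 66 + 286.898, which totals 1083.898 million years.

1083.898 million years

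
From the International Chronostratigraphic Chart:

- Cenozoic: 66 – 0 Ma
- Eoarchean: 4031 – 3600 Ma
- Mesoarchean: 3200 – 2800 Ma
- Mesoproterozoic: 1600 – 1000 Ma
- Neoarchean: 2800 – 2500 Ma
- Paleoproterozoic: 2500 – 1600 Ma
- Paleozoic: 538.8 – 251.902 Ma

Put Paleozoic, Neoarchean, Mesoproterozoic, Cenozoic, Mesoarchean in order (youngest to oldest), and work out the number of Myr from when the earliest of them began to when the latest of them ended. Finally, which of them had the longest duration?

Cenozoic, Paleozoic, Mesoproterozoic, Neoarchean, Mesoarchean; total span 3200 Myr; longest is Mesoproterozoic

From the excerpt: Paleozoic 538.8–251.902; Neoarchean 2800–2500; Mesoproterozoic 1600–1000; Cenozoic 66–0; Mesoarchean 3200–2800 (Ma).
Larger Ma is earlier, so the oldest is Mesoarchean and the youngest is Cenozoic; youngest to oldest: Cenozoic, Paleozoic, Mesoproterozoic, Neoarchean, Mesoarchean.
Oldest start 3200 minus youngest end 0 gives 3200 Myr overall.
Individual lengths (start − end): Mesoarchean 400; Mesoproterozoic 600; Neoarchean 300; Paleozoic 286.898; Cenozoic 66. The largest is Mesoproterozoic at 600 Myr.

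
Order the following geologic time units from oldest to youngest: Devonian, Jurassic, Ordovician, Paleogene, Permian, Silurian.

Group by era (each group listed oldest first) — Paleozoic: Ordovician, Silurian, Devonian, Permian; Mesozoic: Jurassic; Cenozoic: Paleogene. The eras run Paleozoic → Mesozoic → Cenozoic. Concatenating the groups in that era order gives oldest to youngest directly.

Ordovician → Silurian → Devonian → Permian → Jurassic → Paleogene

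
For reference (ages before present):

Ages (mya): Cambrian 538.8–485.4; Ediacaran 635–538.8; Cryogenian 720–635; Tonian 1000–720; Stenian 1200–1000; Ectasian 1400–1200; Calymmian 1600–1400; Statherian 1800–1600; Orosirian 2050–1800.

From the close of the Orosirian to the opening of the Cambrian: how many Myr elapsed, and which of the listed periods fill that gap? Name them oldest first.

End of Orosirian = 1800 Ma; start of Cambrian = 538.8 Ma.
Gap = 1800 − 538.8 = 1261.2 Myr.
Periods wholly inside 1800–538.8 Ma: Statherian (1800–1600), Calymmian (1600–1400), Ectasian (1400–1200), Stenian (1200–1000), Tonian (1000–720), Cryogenian (720–635), Ediacaran (635–538.8).

1261.2 million years; Statherian, Calymmian, Ectasian, Stenian, Tonian, Cryogenian, Ediacaran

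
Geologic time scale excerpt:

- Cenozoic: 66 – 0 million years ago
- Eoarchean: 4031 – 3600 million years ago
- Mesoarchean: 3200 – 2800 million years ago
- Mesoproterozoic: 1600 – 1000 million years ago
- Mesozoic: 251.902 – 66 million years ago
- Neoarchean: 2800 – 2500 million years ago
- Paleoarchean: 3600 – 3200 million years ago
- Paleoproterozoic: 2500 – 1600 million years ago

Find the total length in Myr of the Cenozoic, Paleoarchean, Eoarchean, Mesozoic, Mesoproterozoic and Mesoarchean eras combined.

Each duration: Cenozoic = 66; Paleoarchean = 400; Eoarchean = 431; Mesozoic = 185.902; Mesoproterozoic = 600; Mesoarchean = 400.
Sum: 66 + 400 + 431 + 185.902 + 600 + 400 = 2082.902 Myr.

2082.902 million years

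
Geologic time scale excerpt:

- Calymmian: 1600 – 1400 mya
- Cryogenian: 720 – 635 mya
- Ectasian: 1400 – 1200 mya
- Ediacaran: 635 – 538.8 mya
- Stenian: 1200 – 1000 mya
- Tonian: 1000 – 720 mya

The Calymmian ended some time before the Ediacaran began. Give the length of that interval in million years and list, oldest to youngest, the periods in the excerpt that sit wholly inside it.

765 million years; Ectasian, Stenian, Tonian, Cryogenian

The Calymmian closes at 1400 Ma and the Ediacaran opens at 635 Ma, so the interval is 1400 − 635 = 765 Myr.
A period fits inside if it starts at or after 1400 Ma and ends at or before 635 Ma; oldest first that gives Ectasian, Stenian, Tonian, Cryogenian.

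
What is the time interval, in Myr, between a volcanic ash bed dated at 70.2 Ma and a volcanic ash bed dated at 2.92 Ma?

70.2 − 2.92 = 67.28 million years.

67.28 million years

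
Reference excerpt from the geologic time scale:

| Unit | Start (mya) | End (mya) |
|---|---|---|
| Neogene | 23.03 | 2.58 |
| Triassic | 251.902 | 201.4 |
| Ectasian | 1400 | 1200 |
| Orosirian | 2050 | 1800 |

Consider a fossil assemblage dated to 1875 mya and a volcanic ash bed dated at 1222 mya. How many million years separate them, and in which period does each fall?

653 million years apart; the first in the Orosirian, the second in the Ectasian

Elapsed time: 1875 − 1222 = 653 Myr.
1875 Ma lies within 2050–1800 Ma: Orosirian.
1222 Ma lies within 1400–1200 Ma: Ectasian.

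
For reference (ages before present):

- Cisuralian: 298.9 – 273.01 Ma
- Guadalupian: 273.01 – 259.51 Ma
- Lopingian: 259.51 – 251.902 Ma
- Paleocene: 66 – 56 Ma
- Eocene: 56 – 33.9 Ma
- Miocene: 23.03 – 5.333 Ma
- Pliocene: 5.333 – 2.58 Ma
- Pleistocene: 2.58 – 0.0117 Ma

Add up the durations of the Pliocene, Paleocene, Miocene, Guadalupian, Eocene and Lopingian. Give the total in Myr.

Each duration: Pliocene = 2.753; Paleocene = 10; Miocene = 17.697; Guadalupian = 13.5; Eocene = 22.1; Lopingian = 7.608.
Sum: 2.753 + 10 + 17.697 + 13.5 + 22.1 + 7.608 = 73.658 Myr.

73.658 million years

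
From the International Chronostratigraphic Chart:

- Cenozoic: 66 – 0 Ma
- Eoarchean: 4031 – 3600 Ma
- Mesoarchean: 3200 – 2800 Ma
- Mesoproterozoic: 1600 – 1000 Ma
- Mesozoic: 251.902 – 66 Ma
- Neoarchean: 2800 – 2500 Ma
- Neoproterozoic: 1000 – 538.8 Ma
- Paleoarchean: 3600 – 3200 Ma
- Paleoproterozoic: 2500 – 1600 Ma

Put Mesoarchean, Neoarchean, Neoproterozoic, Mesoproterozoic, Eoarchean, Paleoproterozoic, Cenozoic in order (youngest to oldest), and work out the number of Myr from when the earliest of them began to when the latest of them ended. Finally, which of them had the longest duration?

Cenozoic, Neoproterozoic, Mesoproterozoic, Paleoproterozoic, Neoarchean, Mesoarchean, Eoarchean; total span 4031 Myr; longest is Paleoproterozoic

Start ages (Ma): Eoarchean 4031, Mesoarchean 3200, Neoarchean 2800, Paleoproterozoic 2500, Mesoproterozoic 1600, Neoproterozoic 1000, Cenozoic 66.
Ordered youngest to oldest: Cenozoic, Neoproterozoic, Mesoproterozoic, Paleoproterozoic, Neoarchean, Mesoarchean, Eoarchean.
Span = 4031 − 0 = 4031 Myr.
Durations: Neoproterozoic 461.2, Eoarchean 431, Neoarchean 300, Paleoproterozoic 900, Mesoproterozoic 600, Cenozoic 66, Mesoarchean 400 → longest is Paleoproterozoic (900 Myr).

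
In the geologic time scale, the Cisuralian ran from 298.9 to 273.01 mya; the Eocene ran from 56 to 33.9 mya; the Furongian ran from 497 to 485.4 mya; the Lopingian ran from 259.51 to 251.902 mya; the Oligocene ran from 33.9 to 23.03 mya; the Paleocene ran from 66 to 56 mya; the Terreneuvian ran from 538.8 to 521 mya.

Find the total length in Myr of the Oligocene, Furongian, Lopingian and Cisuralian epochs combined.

55.968 million years

Each duration: Oligocene = 10.87; Furongian = 11.6; Lopingian = 7.608; Cisuralian = 25.89.
Sum: 10.87 + 11.6 + 7.608 + 25.89 = 55.968 Myr.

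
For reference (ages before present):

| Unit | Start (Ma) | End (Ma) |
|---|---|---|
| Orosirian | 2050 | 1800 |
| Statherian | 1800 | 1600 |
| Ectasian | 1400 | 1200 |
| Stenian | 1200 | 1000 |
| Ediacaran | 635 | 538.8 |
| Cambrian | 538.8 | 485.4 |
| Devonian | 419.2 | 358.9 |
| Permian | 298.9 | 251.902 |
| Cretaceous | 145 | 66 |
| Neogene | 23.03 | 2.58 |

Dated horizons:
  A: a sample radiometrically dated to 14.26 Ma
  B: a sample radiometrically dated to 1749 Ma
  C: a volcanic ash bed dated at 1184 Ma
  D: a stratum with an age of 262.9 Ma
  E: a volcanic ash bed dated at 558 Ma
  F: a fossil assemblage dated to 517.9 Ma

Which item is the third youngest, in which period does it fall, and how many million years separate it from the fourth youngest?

F, in the Cambrian; 40.1 million years to E

Sorted youngest-first by Ma: A (14.26), D (262.9), F (517.9), E (558), C (1184), B (1749).
The third youngest is F at 517.9 Ma, which lies in 538.8–485.4 Ma: the Cambrian.
The fourth youngest is E at 558 Ma; separation = |517.9 − 558| = 40.1 Myr.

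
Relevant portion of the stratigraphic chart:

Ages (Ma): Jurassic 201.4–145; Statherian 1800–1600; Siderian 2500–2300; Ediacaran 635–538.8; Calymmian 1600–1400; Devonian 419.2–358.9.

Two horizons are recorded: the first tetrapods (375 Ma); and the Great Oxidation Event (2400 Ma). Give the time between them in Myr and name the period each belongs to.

Elapsed time: 2400 − 375 = 2025 Myr.
375 Ma lies within 419.2–358.9 Ma: Devonian.
2400 Ma lies within 2500–2300 Ma: Siderian.

2025 million years apart; the first in the Devonian, the second in the Siderian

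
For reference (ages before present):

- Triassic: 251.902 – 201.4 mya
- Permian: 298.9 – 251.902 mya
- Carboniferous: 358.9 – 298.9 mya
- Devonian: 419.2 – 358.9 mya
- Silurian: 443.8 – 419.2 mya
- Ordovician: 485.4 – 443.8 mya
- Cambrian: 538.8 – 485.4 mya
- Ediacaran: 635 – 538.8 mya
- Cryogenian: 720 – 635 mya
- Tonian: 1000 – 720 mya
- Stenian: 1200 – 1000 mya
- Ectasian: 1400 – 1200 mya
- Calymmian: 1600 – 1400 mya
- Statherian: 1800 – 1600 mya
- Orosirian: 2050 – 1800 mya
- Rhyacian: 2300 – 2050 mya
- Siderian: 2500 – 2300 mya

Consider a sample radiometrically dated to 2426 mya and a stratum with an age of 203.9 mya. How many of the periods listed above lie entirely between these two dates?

2426 Ma sits inside the Siderian (2500–2300) and 203.9 Ma inside the Triassic (251.902–201.4); neither of those is wholly between the two dates.
The listed periods lying completely between them are Rhyacian, Orosirian, Statherian, Calymmian, Ectasian, Stenian, Tonian, Cryogenian, Ediacaran, Cambrian, Ordovician, Silurian, Devonian, Carboniferous, Permian — 15 in all.

15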